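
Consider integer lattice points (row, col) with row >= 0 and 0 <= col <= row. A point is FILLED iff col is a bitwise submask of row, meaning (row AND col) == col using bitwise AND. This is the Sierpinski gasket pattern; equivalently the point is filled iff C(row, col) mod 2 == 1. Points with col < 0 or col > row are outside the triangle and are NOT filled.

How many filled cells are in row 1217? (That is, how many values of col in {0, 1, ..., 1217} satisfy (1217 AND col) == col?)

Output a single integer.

1217 in binary = 10011000001
popcount(1217) = number of 1-bits in 10011000001 = 4
A col c satisfies (1217 AND c) == c iff every set bit of c is also set in 1217; each of the 4 set bits of 1217 can independently be on or off in c.
count = 2^4 = 16

Answer: 16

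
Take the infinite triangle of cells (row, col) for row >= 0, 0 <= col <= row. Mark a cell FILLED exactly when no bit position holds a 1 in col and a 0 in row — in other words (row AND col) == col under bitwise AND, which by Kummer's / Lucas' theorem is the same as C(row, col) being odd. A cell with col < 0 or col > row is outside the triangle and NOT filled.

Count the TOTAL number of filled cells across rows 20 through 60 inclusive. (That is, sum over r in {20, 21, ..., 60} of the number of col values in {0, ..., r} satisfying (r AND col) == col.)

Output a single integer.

r20=10100 pc2: +4 =4
r21=10101 pc3: +8 =12
r22=10110 pc3: +8 =20
r23=10111 pc4: +16 =36
r24=11000 pc2: +4 =40
r25=11001 pc3: +8 =48
r26=11010 pc3: +8 =56
r27=11011 pc4: +16 =72
r28=11100 pc3: +8 =80
r29=11101 pc4: +16 =96
r30=11110 pc4: +16 =112
r31=11111 pc5: +32 =144
r32=100000 pc1: +2 =146
r33=100001 pc2: +4 =150
r34=100010 pc2: +4 =154
r35=100011 pc3: +8 =162
r36=100100 pc2: +4 =166
r37=100101 pc3: +8 =174
r38=100110 pc3: +8 =182
r39=100111 pc4: +16 =198
r40=101000 pc2: +4 =202
r41=101001 pc3: +8 =210
r42=101010 pc3: +8 =218
r43=101011 pc4: +16 =234
r44=101100 pc3: +8 =242
r45=101101 pc4: +16 =258
r46=101110 pc4: +16 =274
r47=101111 pc5: +32 =306
r48=110000 pc2: +4 =310
r49=110001 pc3: +8 =318
r50=110010 pc3: +8 =326
r51=110011 pc4: +16 =342
r52=110100 pc3: +8 =350
r53=110101 pc4: +16 =366
r54=110110 pc4: +16 =382
r55=110111 pc5: +32 =414
r56=111000 pc3: +8 =422
r57=111001 pc4: +16 =438
r58=111010 pc4: +16 =454
r59=111011 pc5: +32 =486
r60=111100 pc4: +16 =502

Answer: 502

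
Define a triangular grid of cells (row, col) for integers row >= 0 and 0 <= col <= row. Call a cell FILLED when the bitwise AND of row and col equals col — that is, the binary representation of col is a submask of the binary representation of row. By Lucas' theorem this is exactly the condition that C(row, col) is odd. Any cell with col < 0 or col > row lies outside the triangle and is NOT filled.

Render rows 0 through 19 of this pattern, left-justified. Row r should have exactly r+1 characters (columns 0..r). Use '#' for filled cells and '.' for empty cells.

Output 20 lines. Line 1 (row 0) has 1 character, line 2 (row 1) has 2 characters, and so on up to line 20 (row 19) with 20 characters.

Answer: #
##
#.#
####
#...#
##..##
#.#.#.#
########
#.......#
##......##
#.#.....#.#
####....####
#...#...#...#
##..##..##..##
#.#.#.#.#.#.#.#
################
#...............#
##..............##
#.#.............#.#
####............####

Derivation:
r0=0: #
r1=1: ##
r2=10: #.#
r3=11: ####
r4=100: #...#
r5=101: ##..##
r6=110: #.#.#.#
r7=111: ########
r8=1000: #.......#
r9=1001: ##......##
r10=1010: #.#.....#.#
r11=1011: ####....####
r12=1100: #...#...#...#
r13=1101: ##..##..##..##
r14=1110: #.#.#.#.#.#.#.#
r15=1111: ################
r16=10000: #...............#
r17=10001: ##..............##
r18=10010: #.#.............#.#
r19=10011: ####............####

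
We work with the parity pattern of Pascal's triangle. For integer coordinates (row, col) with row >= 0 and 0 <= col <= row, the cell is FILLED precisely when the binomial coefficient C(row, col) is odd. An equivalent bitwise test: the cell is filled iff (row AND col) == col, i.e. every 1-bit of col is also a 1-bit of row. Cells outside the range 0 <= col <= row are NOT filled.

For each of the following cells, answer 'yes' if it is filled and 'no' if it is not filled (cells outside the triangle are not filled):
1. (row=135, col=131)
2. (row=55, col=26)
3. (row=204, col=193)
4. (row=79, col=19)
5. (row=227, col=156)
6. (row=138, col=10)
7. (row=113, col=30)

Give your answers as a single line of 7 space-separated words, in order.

Answer: yes no no no no yes no

Derivation:
(135,131): row=0b10000111, col=0b10000011, row AND col = 0b10000011 = 131; 131 == 131 -> filled
(55,26): row=0b110111, col=0b11010, row AND col = 0b10010 = 18; 18 != 26 -> empty
(204,193): row=0b11001100, col=0b11000001, row AND col = 0b11000000 = 192; 192 != 193 -> empty
(79,19): row=0b1001111, col=0b10011, row AND col = 0b11 = 3; 3 != 19 -> empty
(227,156): row=0b11100011, col=0b10011100, row AND col = 0b10000000 = 128; 128 != 156 -> empty
(138,10): row=0b10001010, col=0b1010, row AND col = 0b1010 = 10; 10 == 10 -> filled
(113,30): row=0b1110001, col=0b11110, row AND col = 0b10000 = 16; 16 != 30 -> empty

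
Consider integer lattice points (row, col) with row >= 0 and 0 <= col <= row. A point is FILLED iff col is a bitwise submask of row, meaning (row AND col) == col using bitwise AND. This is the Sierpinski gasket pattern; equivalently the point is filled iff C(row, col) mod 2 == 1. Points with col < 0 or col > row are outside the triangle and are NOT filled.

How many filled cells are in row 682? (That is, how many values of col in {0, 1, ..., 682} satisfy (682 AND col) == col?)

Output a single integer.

682 in binary = 1010101010
popcount(682) = number of 1-bits in 1010101010 = 5
A col c satisfies (682 AND c) == c iff every set bit of c is also set in 682; each of the 5 set bits of 682 can independently be on or off in c.
count = 2^5 = 32

Answer: 32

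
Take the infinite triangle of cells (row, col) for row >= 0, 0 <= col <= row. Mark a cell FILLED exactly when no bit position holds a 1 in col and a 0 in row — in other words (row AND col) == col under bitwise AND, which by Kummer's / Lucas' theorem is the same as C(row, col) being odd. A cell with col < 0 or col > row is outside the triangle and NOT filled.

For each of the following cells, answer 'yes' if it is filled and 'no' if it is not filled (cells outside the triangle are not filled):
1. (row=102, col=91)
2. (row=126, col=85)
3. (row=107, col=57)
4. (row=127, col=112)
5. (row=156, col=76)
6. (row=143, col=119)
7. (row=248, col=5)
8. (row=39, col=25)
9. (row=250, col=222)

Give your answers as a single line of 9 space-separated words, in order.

Answer: no no no yes no no no no no

Derivation:
(102,91): row=0b1100110, col=0b1011011, row AND col = 0b1000010 = 66; 66 != 91 -> empty
(126,85): row=0b1111110, col=0b1010101, row AND col = 0b1010100 = 84; 84 != 85 -> empty
(107,57): row=0b1101011, col=0b111001, row AND col = 0b101001 = 41; 41 != 57 -> empty
(127,112): row=0b1111111, col=0b1110000, row AND col = 0b1110000 = 112; 112 == 112 -> filled
(156,76): row=0b10011100, col=0b1001100, row AND col = 0b1100 = 12; 12 != 76 -> empty
(143,119): row=0b10001111, col=0b1110111, row AND col = 0b111 = 7; 7 != 119 -> empty
(248,5): row=0b11111000, col=0b101, row AND col = 0b0 = 0; 0 != 5 -> empty
(39,25): row=0b100111, col=0b11001, row AND col = 0b1 = 1; 1 != 25 -> empty
(250,222): row=0b11111010, col=0b11011110, row AND col = 0b11011010 = 218; 218 != 222 -> empty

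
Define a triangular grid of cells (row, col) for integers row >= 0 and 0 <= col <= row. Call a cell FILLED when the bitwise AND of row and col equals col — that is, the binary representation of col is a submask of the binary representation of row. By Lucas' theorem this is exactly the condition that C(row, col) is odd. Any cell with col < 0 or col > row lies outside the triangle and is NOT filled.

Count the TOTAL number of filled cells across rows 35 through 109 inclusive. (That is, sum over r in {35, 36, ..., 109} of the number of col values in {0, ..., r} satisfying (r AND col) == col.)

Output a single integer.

r35=100011 pc3: +8 =8
r36=100100 pc2: +4 =12
r37=100101 pc3: +8 =20
r38=100110 pc3: +8 =28
r39=100111 pc4: +16 =44
r40=101000 pc2: +4 =48
r41=101001 pc3: +8 =56
r42=101010 pc3: +8 =64
r43=101011 pc4: +16 =80
r44=101100 pc3: +8 =88
r45=101101 pc4: +16 =104
r46=101110 pc4: +16 =120
r47=101111 pc5: +32 =152
r48=110000 pc2: +4 =156
r49=110001 pc3: +8 =164
r50=110010 pc3: +8 =172
r51=110011 pc4: +16 =188
r52=110100 pc3: +8 =196
r53=110101 pc4: +16 =212
r54=110110 pc4: +16 =228
r55=110111 pc5: +32 =260
r56=111000 pc3: +8 =268
r57=111001 pc4: +16 =284
r58=111010 pc4: +16 =300
r59=111011 pc5: +32 =332
r60=111100 pc4: +16 =348
r61=111101 pc5: +32 =380
r62=111110 pc5: +32 =412
r63=111111 pc6: +64 =476
r64=1000000 pc1: +2 =478
r65=1000001 pc2: +4 =482
r66=1000010 pc2: +4 =486
r67=1000011 pc3: +8 =494
r68=1000100 pc2: +4 =498
r69=1000101 pc3: +8 =506
r70=1000110 pc3: +8 =514
r71=1000111 pc4: +16 =530
r72=1001000 pc2: +4 =534
r73=1001001 pc3: +8 =542
r74=1001010 pc3: +8 =550
r75=1001011 pc4: +16 =566
r76=1001100 pc3: +8 =574
r77=1001101 pc4: +16 =590
r78=1001110 pc4: +16 =606
r79=1001111 pc5: +32 =638
r80=1010000 pc2: +4 =642
r81=1010001 pc3: +8 =650
r82=1010010 pc3: +8 =658
r83=1010011 pc4: +16 =674
r84=1010100 pc3: +8 =682
r85=1010101 pc4: +16 =698
r86=1010110 pc4: +16 =714
r87=1010111 pc5: +32 =746
r88=1011000 pc3: +8 =754
r89=1011001 pc4: +16 =770
r90=1011010 pc4: +16 =786
r91=1011011 pc5: +32 =818
r92=1011100 pc4: +16 =834
r93=1011101 pc5: +32 =866
r94=1011110 pc5: +32 =898
r95=1011111 pc6: +64 =962
r96=1100000 pc2: +4 =966
r97=1100001 pc3: +8 =974
r98=1100010 pc3: +8 =982
r99=1100011 pc4: +16 =998
r100=1100100 pc3: +8 =1006
r101=1100101 pc4: +16 =1022
r102=1100110 pc4: +16 =1038
r103=1100111 pc5: +32 =1070
r104=1101000 pc3: +8 =1078
r105=1101001 pc4: +16 =1094
r106=1101010 pc4: +16 =1110
r107=1101011 pc5: +32 =1142
r108=1101100 pc4: +16 =1158
r109=1101101 pc5: +32 =1190

Answer: 1190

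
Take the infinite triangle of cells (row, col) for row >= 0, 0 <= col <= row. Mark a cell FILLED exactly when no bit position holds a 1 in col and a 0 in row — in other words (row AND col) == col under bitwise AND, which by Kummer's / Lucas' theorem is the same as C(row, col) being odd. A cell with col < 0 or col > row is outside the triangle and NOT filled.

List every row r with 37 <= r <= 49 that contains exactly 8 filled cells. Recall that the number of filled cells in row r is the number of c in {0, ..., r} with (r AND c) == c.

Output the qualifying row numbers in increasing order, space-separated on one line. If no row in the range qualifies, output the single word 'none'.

Answer: 37 38 41 42 44 49

Derivation:
Row r has 2^popcount(r) filled cells, so we need popcount(r) = log2(8) = 3.
Scan r = 37..49 and keep those with exactly 3 one-bits:
r=37=100101 popcount=3 -> KEEP
r=38=100110 popcount=3 -> KEEP
r=39=100111 popcount=4 -> skip
r=40=101000 popcount=2 -> skip
r=41=101001 popcount=3 -> KEEP
r=42=101010 popcount=3 -> KEEP
r=43=101011 popcount=4 -> skip
r=44=101100 popcount=3 -> KEEP
r=45=101101 popcount=4 -> skip
r=46=101110 popcount=4 -> skip
r=47=101111 popcount=5 -> skip
r=48=110000 popcount=2 -> skip
r=49=110001 popcount=3 -> KEEP
Kept rows: 37 38 41 42 44 49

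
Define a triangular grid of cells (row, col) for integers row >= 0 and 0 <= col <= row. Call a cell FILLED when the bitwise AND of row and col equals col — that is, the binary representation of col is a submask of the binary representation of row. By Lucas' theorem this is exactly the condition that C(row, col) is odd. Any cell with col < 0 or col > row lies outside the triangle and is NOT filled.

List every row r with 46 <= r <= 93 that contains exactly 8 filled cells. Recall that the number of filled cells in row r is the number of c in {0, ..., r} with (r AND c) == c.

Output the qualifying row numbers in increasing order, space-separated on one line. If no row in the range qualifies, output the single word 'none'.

Row r has 2^popcount(r) filled cells, so we need popcount(r) = log2(8) = 3.
Scan r = 46..93 and keep those with exactly 3 one-bits:
r=46=101110 popcount=4 -> skip
r=47=101111 popcount=5 -> skip
r=48=110000 popcount=2 -> skip
r=49=110001 popcount=3 -> KEEP
r=50=110010 popcount=3 -> KEEP
r=51=110011 popcount=4 -> skip
r=52=110100 popcount=3 -> KEEP
r=53=110101 popcount=4 -> skip
r=54=110110 popcount=4 -> skip
r=55=110111 popcount=5 -> skip
r=56=111000 popcount=3 -> KEEP
r=57=111001 popcount=4 -> skip
r=58=111010 popcount=4 -> skip
r=59=111011 popcount=5 -> skip
r=60=111100 popcount=4 -> skip
r=61=111101 popcount=5 -> skip
r=62=111110 popcount=5 -> skip
r=63=111111 popcount=6 -> skip
r=64=1000000 popcount=1 -> skip
r=65=1000001 popcount=2 -> skip
r=66=1000010 popcount=2 -> skip
r=67=1000011 popcount=3 -> KEEP
r=68=1000100 popcount=2 -> skip
r=69=1000101 popcount=3 -> KEEP
r=70=1000110 popcount=3 -> KEEP
r=71=1000111 popcount=4 -> skip
r=72=1001000 popcount=2 -> skip
r=73=1001001 popcount=3 -> KEEP
r=74=1001010 popcount=3 -> KEEP
r=75=1001011 popcount=4 -> skip
r=76=1001100 popcount=3 -> KEEP
r=77=1001101 popcount=4 -> skip
r=78=1001110 popcount=4 -> skip
r=79=1001111 popcount=5 -> skip
r=80=1010000 popcount=2 -> skip
r=81=1010001 popcount=3 -> KEEP
r=82=1010010 popcount=3 -> KEEP
r=83=1010011 popcount=4 -> skip
r=84=1010100 popcount=3 -> KEEP
r=85=1010101 popcount=4 -> skip
r=86=1010110 popcount=4 -> skip
r=87=1010111 popcount=5 -> skip
r=88=1011000 popcount=3 -> KEEP
r=89=1011001 popcount=4 -> skip
r=90=1011010 popcount=4 -> skip
r=91=1011011 popcount=5 -> skip
r=92=1011100 popcount=4 -> skip
r=93=1011101 popcount=5 -> skip
Kept rows: 49 50 52 56 67 69 70 73 74 76 81 82 84 88

Answer: 49 50 52 56 67 69 70 73 74 76 81 82 84 88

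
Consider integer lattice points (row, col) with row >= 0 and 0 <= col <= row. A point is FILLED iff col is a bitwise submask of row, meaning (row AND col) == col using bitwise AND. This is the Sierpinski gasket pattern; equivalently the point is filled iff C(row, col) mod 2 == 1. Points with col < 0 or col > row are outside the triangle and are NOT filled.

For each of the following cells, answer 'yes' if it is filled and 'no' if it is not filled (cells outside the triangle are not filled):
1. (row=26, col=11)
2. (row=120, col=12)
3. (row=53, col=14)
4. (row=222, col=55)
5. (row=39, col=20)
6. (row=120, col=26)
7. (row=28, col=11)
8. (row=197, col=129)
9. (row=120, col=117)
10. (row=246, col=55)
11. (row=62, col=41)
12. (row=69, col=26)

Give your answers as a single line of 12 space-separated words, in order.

(26,11): row=0b11010, col=0b1011, row AND col = 0b1010 = 10; 10 != 11 -> empty
(120,12): row=0b1111000, col=0b1100, row AND col = 0b1000 = 8; 8 != 12 -> empty
(53,14): row=0b110101, col=0b1110, row AND col = 0b100 = 4; 4 != 14 -> empty
(222,55): row=0b11011110, col=0b110111, row AND col = 0b10110 = 22; 22 != 55 -> empty
(39,20): row=0b100111, col=0b10100, row AND col = 0b100 = 4; 4 != 20 -> empty
(120,26): row=0b1111000, col=0b11010, row AND col = 0b11000 = 24; 24 != 26 -> empty
(28,11): row=0b11100, col=0b1011, row AND col = 0b1000 = 8; 8 != 11 -> empty
(197,129): row=0b11000101, col=0b10000001, row AND col = 0b10000001 = 129; 129 == 129 -> filled
(120,117): row=0b1111000, col=0b1110101, row AND col = 0b1110000 = 112; 112 != 117 -> empty
(246,55): row=0b11110110, col=0b110111, row AND col = 0b110110 = 54; 54 != 55 -> empty
(62,41): row=0b111110, col=0b101001, row AND col = 0b101000 = 40; 40 != 41 -> empty
(69,26): row=0b1000101, col=0b11010, row AND col = 0b0 = 0; 0 != 26 -> empty

Answer: no no no no no no no yes no no no no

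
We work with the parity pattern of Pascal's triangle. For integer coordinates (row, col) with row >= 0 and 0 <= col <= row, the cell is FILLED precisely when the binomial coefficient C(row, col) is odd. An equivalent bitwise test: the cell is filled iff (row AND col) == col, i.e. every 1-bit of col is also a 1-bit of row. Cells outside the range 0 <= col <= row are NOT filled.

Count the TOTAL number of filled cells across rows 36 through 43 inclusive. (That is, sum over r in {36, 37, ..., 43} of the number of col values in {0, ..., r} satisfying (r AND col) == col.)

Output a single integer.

r36=100100 pc2: +4 =4
r37=100101 pc3: +8 =12
r38=100110 pc3: +8 =20
r39=100111 pc4: +16 =36
r40=101000 pc2: +4 =40
r41=101001 pc3: +8 =48
r42=101010 pc3: +8 =56
r43=101011 pc4: +16 =72

Answer: 72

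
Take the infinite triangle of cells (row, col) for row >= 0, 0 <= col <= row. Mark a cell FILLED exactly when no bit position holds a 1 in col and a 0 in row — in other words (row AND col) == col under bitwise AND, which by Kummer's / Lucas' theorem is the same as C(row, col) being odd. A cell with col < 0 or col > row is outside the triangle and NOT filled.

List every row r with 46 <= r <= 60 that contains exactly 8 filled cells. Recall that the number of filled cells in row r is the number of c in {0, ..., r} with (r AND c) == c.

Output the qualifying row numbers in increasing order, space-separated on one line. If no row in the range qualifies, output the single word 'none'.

Answer: 49 50 52 56

Derivation:
Row r has 2^popcount(r) filled cells, so we need popcount(r) = log2(8) = 3.
Scan r = 46..60 and keep those with exactly 3 one-bits:
r=46=101110 popcount=4 -> skip
r=47=101111 popcount=5 -> skip
r=48=110000 popcount=2 -> skip
r=49=110001 popcount=3 -> KEEP
r=50=110010 popcount=3 -> KEEP
r=51=110011 popcount=4 -> skip
r=52=110100 popcount=3 -> KEEP
r=53=110101 popcount=4 -> skip
r=54=110110 popcount=4 -> skip
r=55=110111 popcount=5 -> skip
r=56=111000 popcount=3 -> KEEP
r=57=111001 popcount=4 -> skip
r=58=111010 popcount=4 -> skip
r=59=111011 popcount=5 -> skip
r=60=111100 popcount=4 -> skip
Kept rows: 49 50 52 56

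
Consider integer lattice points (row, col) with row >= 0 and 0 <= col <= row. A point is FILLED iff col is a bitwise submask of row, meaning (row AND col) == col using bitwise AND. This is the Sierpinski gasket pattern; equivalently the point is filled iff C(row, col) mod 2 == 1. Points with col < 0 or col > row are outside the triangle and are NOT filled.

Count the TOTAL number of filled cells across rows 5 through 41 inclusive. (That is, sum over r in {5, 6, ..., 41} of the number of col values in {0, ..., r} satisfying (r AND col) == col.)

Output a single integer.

r5=101 pc2: +4 =4
r6=110 pc2: +4 =8
r7=111 pc3: +8 =16
r8=1000 pc1: +2 =18
r9=1001 pc2: +4 =22
r10=1010 pc2: +4 =26
r11=1011 pc3: +8 =34
r12=1100 pc2: +4 =38
r13=1101 pc3: +8 =46
r14=1110 pc3: +8 =54
r15=1111 pc4: +16 =70
r16=10000 pc1: +2 =72
r17=10001 pc2: +4 =76
r18=10010 pc2: +4 =80
r19=10011 pc3: +8 =88
r20=10100 pc2: +4 =92
r21=10101 pc3: +8 =100
r22=10110 pc3: +8 =108
r23=10111 pc4: +16 =124
r24=11000 pc2: +4 =128
r25=11001 pc3: +8 =136
r26=11010 pc3: +8 =144
r27=11011 pc4: +16 =160
r28=11100 pc3: +8 =168
r29=11101 pc4: +16 =184
r30=11110 pc4: +16 =200
r31=11111 pc5: +32 =232
r32=100000 pc1: +2 =234
r33=100001 pc2: +4 =238
r34=100010 pc2: +4 =242
r35=100011 pc3: +8 =250
r36=100100 pc2: +4 =254
r37=100101 pc3: +8 =262
r38=100110 pc3: +8 =270
r39=100111 pc4: +16 =286
r40=101000 pc2: +4 =290
r41=101001 pc3: +8 =298

Answer: 298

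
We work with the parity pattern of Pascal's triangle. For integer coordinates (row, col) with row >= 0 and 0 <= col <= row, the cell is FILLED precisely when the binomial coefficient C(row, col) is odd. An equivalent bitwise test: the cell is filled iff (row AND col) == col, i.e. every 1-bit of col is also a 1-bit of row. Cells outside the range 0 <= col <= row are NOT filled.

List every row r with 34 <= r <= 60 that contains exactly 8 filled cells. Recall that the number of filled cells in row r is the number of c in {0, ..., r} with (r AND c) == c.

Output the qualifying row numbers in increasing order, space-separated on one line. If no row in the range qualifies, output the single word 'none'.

Row r has 2^popcount(r) filled cells, so we need popcount(r) = log2(8) = 3.
Scan r = 34..60 and keep those with exactly 3 one-bits:
r=34=100010 popcount=2 -> skip
r=35=100011 popcount=3 -> KEEP
r=36=100100 popcount=2 -> skip
r=37=100101 popcount=3 -> KEEP
r=38=100110 popcount=3 -> KEEP
r=39=100111 popcount=4 -> skip
r=40=101000 popcount=2 -> skip
r=41=101001 popcount=3 -> KEEP
r=42=101010 popcount=3 -> KEEP
r=43=101011 popcount=4 -> skip
r=44=101100 popcount=3 -> KEEP
r=45=101101 popcount=4 -> skip
r=46=101110 popcount=4 -> skip
r=47=101111 popcount=5 -> skip
r=48=110000 popcount=2 -> skip
r=49=110001 popcount=3 -> KEEP
r=50=110010 popcount=3 -> KEEP
r=51=110011 popcount=4 -> skip
r=52=110100 popcount=3 -> KEEP
r=53=110101 popcount=4 -> skip
r=54=110110 popcount=4 -> skip
r=55=110111 popcount=5 -> skip
r=56=111000 popcount=3 -> KEEP
r=57=111001 popcount=4 -> skip
r=58=111010 popcount=4 -> skip
r=59=111011 popcount=5 -> skip
r=60=111100 popcount=4 -> skip
Kept rows: 35 37 38 41 42 44 49 50 52 56

Answer: 35 37 38 41 42 44 49 50 52 56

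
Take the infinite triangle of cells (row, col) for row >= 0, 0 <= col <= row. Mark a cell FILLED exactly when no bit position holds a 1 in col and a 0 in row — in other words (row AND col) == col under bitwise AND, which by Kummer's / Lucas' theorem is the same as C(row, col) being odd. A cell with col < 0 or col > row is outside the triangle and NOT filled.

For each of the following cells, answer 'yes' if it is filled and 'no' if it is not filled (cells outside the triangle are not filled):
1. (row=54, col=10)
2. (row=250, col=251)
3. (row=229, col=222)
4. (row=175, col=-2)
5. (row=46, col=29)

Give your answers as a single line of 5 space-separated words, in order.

(54,10): row=0b110110, col=0b1010, row AND col = 0b10 = 2; 2 != 10 -> empty
(250,251): col outside [0, 250] -> not filled
(229,222): row=0b11100101, col=0b11011110, row AND col = 0b11000100 = 196; 196 != 222 -> empty
(175,-2): col outside [0, 175] -> not filled
(46,29): row=0b101110, col=0b11101, row AND col = 0b1100 = 12; 12 != 29 -> empty

Answer: no no no no no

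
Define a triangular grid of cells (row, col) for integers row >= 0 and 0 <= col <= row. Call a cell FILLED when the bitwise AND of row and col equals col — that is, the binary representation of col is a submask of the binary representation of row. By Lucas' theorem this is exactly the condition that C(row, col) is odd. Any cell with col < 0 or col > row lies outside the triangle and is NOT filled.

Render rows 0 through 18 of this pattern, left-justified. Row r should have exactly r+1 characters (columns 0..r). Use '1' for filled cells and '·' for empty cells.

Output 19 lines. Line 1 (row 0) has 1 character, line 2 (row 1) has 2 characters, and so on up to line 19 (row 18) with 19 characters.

Answer: 1
11
1·1
1111
1···1
11··11
1·1·1·1
11111111
1·······1
11······11
1·1·····1·1
1111····1111
1···1···1···1
11··11··11··11
1·1·1·1·1·1·1·1
1111111111111111
1···············1
11··············11
1·1·············1·1

Derivation:
r0=0: 1
r1=1: 11
r2=10: 1·1
r3=11: 1111
r4=100: 1···1
r5=101: 11··11
r6=110: 1·1·1·1
r7=111: 11111111
r8=1000: 1·······1
r9=1001: 11······11
r10=1010: 1·1·····1·1
r11=1011: 1111····1111
r12=1100: 1···1···1···1
r13=1101: 11··11··11··11
r14=1110: 1·1·1·1·1·1·1·1
r15=1111: 1111111111111111
r16=10000: 1···············1
r17=10001: 11··············11
r18=10010: 1·1·············1·1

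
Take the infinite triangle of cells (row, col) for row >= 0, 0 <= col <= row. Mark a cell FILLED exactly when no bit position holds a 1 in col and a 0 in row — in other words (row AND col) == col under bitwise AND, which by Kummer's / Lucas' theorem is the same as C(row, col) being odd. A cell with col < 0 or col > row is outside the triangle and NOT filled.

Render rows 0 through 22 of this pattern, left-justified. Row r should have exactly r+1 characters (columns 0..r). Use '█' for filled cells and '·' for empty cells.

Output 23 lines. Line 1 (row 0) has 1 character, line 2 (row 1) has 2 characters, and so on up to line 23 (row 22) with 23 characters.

Answer: █
██
█·█
████
█···█
██··██
█·█·█·█
████████
█·······█
██······██
█·█·····█·█
████····████
█···█···█···█
██··██··██··██
█·█·█·█·█·█·█·█
████████████████
█···············█
██··············██
█·█·············█·█
████············████
█···█···········█···█
██··██··········██··██
█·█·█·█·········█·█·█·█

Derivation:
r0=0: █
r1=1: ██
r2=10: █·█
r3=11: ████
r4=100: █···█
r5=101: ██··██
r6=110: █·█·█·█
r7=111: ████████
r8=1000: █·······█
r9=1001: ██······██
r10=1010: █·█·····█·█
r11=1011: ████····████
r12=1100: █···█···█···█
r13=1101: ██··██··██··██
r14=1110: █·█·█·█·█·█·█·█
r15=1111: ████████████████
r16=10000: █···············█
r17=10001: ██··············██
r18=10010: █·█·············█·█
r19=10011: ████············████
r20=10100: █···█···········█···█
r21=10101: ██··██··········██··██
r22=10110: █·█·█·█·········█·█·█·█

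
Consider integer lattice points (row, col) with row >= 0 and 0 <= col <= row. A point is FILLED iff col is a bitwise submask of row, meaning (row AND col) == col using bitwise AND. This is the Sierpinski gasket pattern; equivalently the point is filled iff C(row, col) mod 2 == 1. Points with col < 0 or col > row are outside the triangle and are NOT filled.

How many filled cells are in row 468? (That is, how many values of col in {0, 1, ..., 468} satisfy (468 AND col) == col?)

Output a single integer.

Answer: 32

Derivation:
468 in binary = 111010100
popcount(468) = number of 1-bits in 111010100 = 5
A col c satisfies (468 AND c) == c iff every set bit of c is also set in 468; each of the 5 set bits of 468 can independently be on or off in c.
count = 2^5 = 32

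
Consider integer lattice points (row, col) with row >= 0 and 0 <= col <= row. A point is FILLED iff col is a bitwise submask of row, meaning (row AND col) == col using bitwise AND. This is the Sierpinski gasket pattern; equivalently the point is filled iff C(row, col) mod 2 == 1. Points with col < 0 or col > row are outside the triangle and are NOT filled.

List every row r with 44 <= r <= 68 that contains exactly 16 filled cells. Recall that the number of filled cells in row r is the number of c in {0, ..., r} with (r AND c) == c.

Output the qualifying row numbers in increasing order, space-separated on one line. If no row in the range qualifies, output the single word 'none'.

Row r has 2^popcount(r) filled cells, so we need popcount(r) = log2(16) = 4.
Scan r = 44..68 and keep those with exactly 4 one-bits:
r=44=101100 popcount=3 -> skip
r=45=101101 popcount=4 -> KEEP
r=46=101110 popcount=4 -> KEEP
r=47=101111 popcount=5 -> skip
r=48=110000 popcount=2 -> skip
r=49=110001 popcount=3 -> skip
r=50=110010 popcount=3 -> skip
r=51=110011 popcount=4 -> KEEP
r=52=110100 popcount=3 -> skip
r=53=110101 popcount=4 -> KEEP
r=54=110110 popcount=4 -> KEEP
r=55=110111 popcount=5 -> skip
r=56=111000 popcount=3 -> skip
r=57=111001 popcount=4 -> KEEP
r=58=111010 popcount=4 -> KEEP
r=59=111011 popcount=5 -> skip
r=60=111100 popcount=4 -> KEEP
r=61=111101 popcount=5 -> skip
r=62=111110 popcount=5 -> skip
r=63=111111 popcount=6 -> skip
r=64=1000000 popcount=1 -> skip
r=65=1000001 popcount=2 -> skip
r=66=1000010 popcount=2 -> skip
r=67=1000011 popcount=3 -> skip
r=68=1000100 popcount=2 -> skip
Kept rows: 45 46 51 53 54 57 58 60

Answer: 45 46 51 53 54 57 58 60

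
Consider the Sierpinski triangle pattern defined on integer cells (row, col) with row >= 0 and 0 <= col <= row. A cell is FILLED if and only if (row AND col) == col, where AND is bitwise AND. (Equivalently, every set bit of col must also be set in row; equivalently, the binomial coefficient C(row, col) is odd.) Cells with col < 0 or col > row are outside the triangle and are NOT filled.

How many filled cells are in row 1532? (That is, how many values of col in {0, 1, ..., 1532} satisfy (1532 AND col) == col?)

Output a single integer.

1532 in binary = 10111111100
popcount(1532) = number of 1-bits in 10111111100 = 8
A col c satisfies (1532 AND c) == c iff every set bit of c is also set in 1532; each of the 8 set bits of 1532 can independently be on or off in c.
count = 2^8 = 256

Answer: 256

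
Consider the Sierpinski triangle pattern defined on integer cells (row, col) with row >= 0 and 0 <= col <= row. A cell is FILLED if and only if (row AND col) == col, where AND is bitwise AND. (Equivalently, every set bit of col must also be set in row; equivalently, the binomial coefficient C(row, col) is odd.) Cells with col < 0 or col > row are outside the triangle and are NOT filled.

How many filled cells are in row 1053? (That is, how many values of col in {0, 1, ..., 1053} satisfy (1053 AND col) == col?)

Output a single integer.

Answer: 32

Derivation:
1053 in binary = 10000011101
popcount(1053) = number of 1-bits in 10000011101 = 5
A col c satisfies (1053 AND c) == c iff every set bit of c is also set in 1053; each of the 5 set bits of 1053 can independently be on or off in c.
count = 2^5 = 32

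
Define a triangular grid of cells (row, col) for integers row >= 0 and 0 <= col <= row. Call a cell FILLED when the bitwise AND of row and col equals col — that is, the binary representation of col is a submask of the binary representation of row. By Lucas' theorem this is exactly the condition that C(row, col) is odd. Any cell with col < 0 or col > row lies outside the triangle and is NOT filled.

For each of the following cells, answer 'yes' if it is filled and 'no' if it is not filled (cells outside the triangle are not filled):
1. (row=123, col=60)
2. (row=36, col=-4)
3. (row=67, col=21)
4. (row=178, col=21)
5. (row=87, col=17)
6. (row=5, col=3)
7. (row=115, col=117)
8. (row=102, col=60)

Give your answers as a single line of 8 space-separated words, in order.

Answer: no no no no yes no no no

Derivation:
(123,60): row=0b1111011, col=0b111100, row AND col = 0b111000 = 56; 56 != 60 -> empty
(36,-4): col outside [0, 36] -> not filled
(67,21): row=0b1000011, col=0b10101, row AND col = 0b1 = 1; 1 != 21 -> empty
(178,21): row=0b10110010, col=0b10101, row AND col = 0b10000 = 16; 16 != 21 -> empty
(87,17): row=0b1010111, col=0b10001, row AND col = 0b10001 = 17; 17 == 17 -> filled
(5,3): row=0b101, col=0b11, row AND col = 0b1 = 1; 1 != 3 -> empty
(115,117): col outside [0, 115] -> not filled
(102,60): row=0b1100110, col=0b111100, row AND col = 0b100100 = 36; 36 != 60 -> empty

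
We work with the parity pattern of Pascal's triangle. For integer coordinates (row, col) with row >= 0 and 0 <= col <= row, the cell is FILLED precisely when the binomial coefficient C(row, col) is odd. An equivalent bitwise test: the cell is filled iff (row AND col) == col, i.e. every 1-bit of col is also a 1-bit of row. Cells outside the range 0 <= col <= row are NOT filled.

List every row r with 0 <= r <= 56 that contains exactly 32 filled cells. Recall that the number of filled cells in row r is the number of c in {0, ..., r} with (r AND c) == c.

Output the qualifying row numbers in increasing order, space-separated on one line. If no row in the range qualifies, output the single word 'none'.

Answer: 31 47 55

Derivation:
Row r has 2^popcount(r) filled cells, so we need popcount(r) = log2(32) = 5.
Scan r = 0..56 and keep those with exactly 5 one-bits:
r=0=0 popcount=0 -> skip
r=1=1 popcount=1 -> skip
r=2=10 popcount=1 -> skip
r=3=11 popcount=2 -> skip
r=4=100 popcount=1 -> skip
r=5=101 popcount=2 -> skip
r=6=110 popcount=2 -> skip
r=7=111 popcount=3 -> skip
r=8=1000 popcount=1 -> skip
r=9=1001 popcount=2 -> skip
r=10=1010 popcount=2 -> skip
r=11=1011 popcount=3 -> skip
r=12=1100 popcount=2 -> skip
r=13=1101 popcount=3 -> skip
r=14=1110 popcount=3 -> skip
r=15=1111 popcount=4 -> skip
r=16=10000 popcount=1 -> skip
r=17=10001 popcount=2 -> skip
r=18=10010 popcount=2 -> skip
r=19=10011 popcount=3 -> skip
r=20=10100 popcount=2 -> skip
r=21=10101 popcount=3 -> skip
r=22=10110 popcount=3 -> skip
r=23=10111 popcount=4 -> skip
r=24=11000 popcount=2 -> skip
r=25=11001 popcount=3 -> skip
r=26=11010 popcount=3 -> skip
r=27=11011 popcount=4 -> skip
r=28=11100 popcount=3 -> skip
r=29=11101 popcount=4 -> skip
r=30=11110 popcount=4 -> skip
r=31=11111 popcount=5 -> KEEP
r=32=100000 popcount=1 -> skip
r=33=100001 popcount=2 -> skip
r=34=100010 popcount=2 -> skip
r=35=100011 popcount=3 -> skip
r=36=100100 popcount=2 -> skip
r=37=100101 popcount=3 -> skip
r=38=100110 popcount=3 -> skip
r=39=100111 popcount=4 -> skip
r=40=101000 popcount=2 -> skip
r=41=101001 popcount=3 -> skip
r=42=101010 popcount=3 -> skip
r=43=101011 popcount=4 -> skip
r=44=101100 popcount=3 -> skip
r=45=101101 popcount=4 -> skip
r=46=101110 popcount=4 -> skip
r=47=101111 popcount=5 -> KEEP
r=48=110000 popcount=2 -> skip
r=49=110001 popcount=3 -> skip
r=50=110010 popcount=3 -> skip
r=51=110011 popcount=4 -> skip
r=52=110100 popcount=3 -> skip
r=53=110101 popcount=4 -> skip
r=54=110110 popcount=4 -> skip
r=55=110111 popcount=5 -> KEEP
r=56=111000 popcount=3 -> skip
Kept rows: 31 47 55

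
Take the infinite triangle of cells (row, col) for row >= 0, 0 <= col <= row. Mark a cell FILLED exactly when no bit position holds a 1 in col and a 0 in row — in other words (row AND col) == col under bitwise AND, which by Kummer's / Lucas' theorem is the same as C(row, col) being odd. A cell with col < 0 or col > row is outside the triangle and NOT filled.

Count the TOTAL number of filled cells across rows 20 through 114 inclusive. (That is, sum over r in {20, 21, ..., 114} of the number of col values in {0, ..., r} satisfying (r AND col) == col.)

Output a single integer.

r20=10100 pc2: +4 =4
r21=10101 pc3: +8 =12
r22=10110 pc3: +8 =20
r23=10111 pc4: +16 =36
r24=11000 pc2: +4 =40
r25=11001 pc3: +8 =48
r26=11010 pc3: +8 =56
r27=11011 pc4: +16 =72
r28=11100 pc3: +8 =80
r29=11101 pc4: +16 =96
r30=11110 pc4: +16 =112
r31=11111 pc5: +32 =144
r32=100000 pc1: +2 =146
r33=100001 pc2: +4 =150
r34=100010 pc2: +4 =154
r35=100011 pc3: +8 =162
r36=100100 pc2: +4 =166
r37=100101 pc3: +8 =174
r38=100110 pc3: +8 =182
r39=100111 pc4: +16 =198
r40=101000 pc2: +4 =202
r41=101001 pc3: +8 =210
r42=101010 pc3: +8 =218
r43=101011 pc4: +16 =234
r44=101100 pc3: +8 =242
r45=101101 pc4: +16 =258
r46=101110 pc4: +16 =274
r47=101111 pc5: +32 =306
r48=110000 pc2: +4 =310
r49=110001 pc3: +8 =318
r50=110010 pc3: +8 =326
r51=110011 pc4: +16 =342
r52=110100 pc3: +8 =350
r53=110101 pc4: +16 =366
r54=110110 pc4: +16 =382
r55=110111 pc5: +32 =414
r56=111000 pc3: +8 =422
r57=111001 pc4: +16 =438
r58=111010 pc4: +16 =454
r59=111011 pc5: +32 =486
r60=111100 pc4: +16 =502
r61=111101 pc5: +32 =534
r62=111110 pc5: +32 =566
r63=111111 pc6: +64 =630
r64=1000000 pc1: +2 =632
r65=1000001 pc2: +4 =636
r66=1000010 pc2: +4 =640
r67=1000011 pc3: +8 =648
r68=1000100 pc2: +4 =652
r69=1000101 pc3: +8 =660
r70=1000110 pc3: +8 =668
r71=1000111 pc4: +16 =684
r72=1001000 pc2: +4 =688
r73=1001001 pc3: +8 =696
r74=1001010 pc3: +8 =704
r75=1001011 pc4: +16 =720
r76=1001100 pc3: +8 =728
r77=1001101 pc4: +16 =744
r78=1001110 pc4: +16 =760
r79=1001111 pc5: +32 =792
r80=1010000 pc2: +4 =796
r81=1010001 pc3: +8 =804
r82=1010010 pc3: +8 =812
r83=1010011 pc4: +16 =828
r84=1010100 pc3: +8 =836
r85=1010101 pc4: +16 =852
r86=1010110 pc4: +16 =868
r87=1010111 pc5: +32 =900
r88=1011000 pc3: +8 =908
r89=1011001 pc4: +16 =924
r90=1011010 pc4: +16 =940
r91=1011011 pc5: +32 =972
r92=1011100 pc4: +16 =988
r93=1011101 pc5: +32 =1020
r94=1011110 pc5: +32 =1052
r95=1011111 pc6: +64 =1116
r96=1100000 pc2: +4 =1120
r97=1100001 pc3: +8 =1128
r98=1100010 pc3: +8 =1136
r99=1100011 pc4: +16 =1152
r100=1100100 pc3: +8 =1160
r101=1100101 pc4: +16 =1176
r102=1100110 pc4: +16 =1192
r103=1100111 pc5: +32 =1224
r104=1101000 pc3: +8 =1232
r105=1101001 pc4: +16 =1248
r106=1101010 pc4: +16 =1264
r107=1101011 pc5: +32 =1296
r108=1101100 pc4: +16 =1312
r109=1101101 pc5: +32 =1344
r110=1101110 pc5: +32 =1376
r111=1101111 pc6: +64 =1440
r112=1110000 pc3: +8 =1448
r113=1110001 pc4: +16 =1464
r114=1110010 pc4: +16 =1480

Answer: 1480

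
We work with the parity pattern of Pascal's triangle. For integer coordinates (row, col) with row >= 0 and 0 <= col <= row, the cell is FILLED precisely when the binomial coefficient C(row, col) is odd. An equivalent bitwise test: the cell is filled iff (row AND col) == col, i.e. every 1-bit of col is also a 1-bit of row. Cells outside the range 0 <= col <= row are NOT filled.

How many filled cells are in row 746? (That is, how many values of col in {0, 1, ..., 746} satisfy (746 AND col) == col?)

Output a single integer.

746 in binary = 1011101010
popcount(746) = number of 1-bits in 1011101010 = 6
A col c satisfies (746 AND c) == c iff every set bit of c is also set in 746; each of the 6 set bits of 746 can independently be on or off in c.
count = 2^6 = 64

Answer: 64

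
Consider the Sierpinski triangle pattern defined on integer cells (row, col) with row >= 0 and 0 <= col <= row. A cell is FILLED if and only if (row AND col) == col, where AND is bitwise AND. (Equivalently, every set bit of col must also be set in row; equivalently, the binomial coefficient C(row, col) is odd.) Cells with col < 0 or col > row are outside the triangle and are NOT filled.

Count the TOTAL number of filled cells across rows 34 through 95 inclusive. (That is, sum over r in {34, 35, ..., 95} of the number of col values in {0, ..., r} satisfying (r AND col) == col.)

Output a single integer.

r34=100010 pc2: +4 =4
r35=100011 pc3: +8 =12
r36=100100 pc2: +4 =16
r37=100101 pc3: +8 =24
r38=100110 pc3: +8 =32
r39=100111 pc4: +16 =48
r40=101000 pc2: +4 =52
r41=101001 pc3: +8 =60
r42=101010 pc3: +8 =68
r43=101011 pc4: +16 =84
r44=101100 pc3: +8 =92
r45=101101 pc4: +16 =108
r46=101110 pc4: +16 =124
r47=101111 pc5: +32 =156
r48=110000 pc2: +4 =160
r49=110001 pc3: +8 =168
r50=110010 pc3: +8 =176
r51=110011 pc4: +16 =192
r52=110100 pc3: +8 =200
r53=110101 pc4: +16 =216
r54=110110 pc4: +16 =232
r55=110111 pc5: +32 =264
r56=111000 pc3: +8 =272
r57=111001 pc4: +16 =288
r58=111010 pc4: +16 =304
r59=111011 pc5: +32 =336
r60=111100 pc4: +16 =352
r61=111101 pc5: +32 =384
r62=111110 pc5: +32 =416
r63=111111 pc6: +64 =480
r64=1000000 pc1: +2 =482
r65=1000001 pc2: +4 =486
r66=1000010 pc2: +4 =490
r67=1000011 pc3: +8 =498
r68=1000100 pc2: +4 =502
r69=1000101 pc3: +8 =510
r70=1000110 pc3: +8 =518
r71=1000111 pc4: +16 =534
r72=1001000 pc2: +4 =538
r73=1001001 pc3: +8 =546
r74=1001010 pc3: +8 =554
r75=1001011 pc4: +16 =570
r76=1001100 pc3: +8 =578
r77=1001101 pc4: +16 =594
r78=1001110 pc4: +16 =610
r79=1001111 pc5: +32 =642
r80=1010000 pc2: +4 =646
r81=1010001 pc3: +8 =654
r82=1010010 pc3: +8 =662
r83=1010011 pc4: +16 =678
r84=1010100 pc3: +8 =686
r85=1010101 pc4: +16 =702
r86=1010110 pc4: +16 =718
r87=1010111 pc5: +32 =750
r88=1011000 pc3: +8 =758
r89=1011001 pc4: +16 =774
r90=1011010 pc4: +16 =790
r91=1011011 pc5: +32 =822
r92=1011100 pc4: +16 =838
r93=1011101 pc5: +32 =870
r94=1011110 pc5: +32 =902
r95=1011111 pc6: +64 =966

Answer: 966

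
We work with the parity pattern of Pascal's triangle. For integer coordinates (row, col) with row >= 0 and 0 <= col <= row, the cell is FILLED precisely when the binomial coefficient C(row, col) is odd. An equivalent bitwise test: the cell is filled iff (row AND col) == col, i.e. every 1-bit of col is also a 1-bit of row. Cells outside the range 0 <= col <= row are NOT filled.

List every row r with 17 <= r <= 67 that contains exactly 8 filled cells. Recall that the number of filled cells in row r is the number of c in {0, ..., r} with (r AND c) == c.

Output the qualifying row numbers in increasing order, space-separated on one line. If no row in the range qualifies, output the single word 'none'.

Row r has 2^popcount(r) filled cells, so we need popcount(r) = log2(8) = 3.
Scan r = 17..67 and keep those with exactly 3 one-bits:
r=17=10001 popcount=2 -> skip
r=18=10010 popcount=2 -> skip
r=19=10011 popcount=3 -> KEEP
r=20=10100 popcount=2 -> skip
r=21=10101 popcount=3 -> KEEP
r=22=10110 popcount=3 -> KEEP
r=23=10111 popcount=4 -> skip
r=24=11000 popcount=2 -> skip
r=25=11001 popcount=3 -> KEEP
r=26=11010 popcount=3 -> KEEP
r=27=11011 popcount=4 -> skip
r=28=11100 popcount=3 -> KEEP
r=29=11101 popcount=4 -> skip
r=30=11110 popcount=4 -> skip
r=31=11111 popcount=5 -> skip
r=32=100000 popcount=1 -> skip
r=33=100001 popcount=2 -> skip
r=34=100010 popcount=2 -> skip
r=35=100011 popcount=3 -> KEEP
r=36=100100 popcount=2 -> skip
r=37=100101 popcount=3 -> KEEP
r=38=100110 popcount=3 -> KEEP
r=39=100111 popcount=4 -> skip
r=40=101000 popcount=2 -> skip
r=41=101001 popcount=3 -> KEEP
r=42=101010 popcount=3 -> KEEP
r=43=101011 popcount=4 -> skip
r=44=101100 popcount=3 -> KEEP
r=45=101101 popcount=4 -> skip
r=46=101110 popcount=4 -> skip
r=47=101111 popcount=5 -> skip
r=48=110000 popcount=2 -> skip
r=49=110001 popcount=3 -> KEEP
r=50=110010 popcount=3 -> KEEP
r=51=110011 popcount=4 -> skip
r=52=110100 popcount=3 -> KEEP
r=53=110101 popcount=4 -> skip
r=54=110110 popcount=4 -> skip
r=55=110111 popcount=5 -> skip
r=56=111000 popcount=3 -> KEEP
r=57=111001 popcount=4 -> skip
r=58=111010 popcount=4 -> skip
r=59=111011 popcount=5 -> skip
r=60=111100 popcount=4 -> skip
r=61=111101 popcount=5 -> skip
r=62=111110 popcount=5 -> skip
r=63=111111 popcount=6 -> skip
r=64=1000000 popcount=1 -> skip
r=65=1000001 popcount=2 -> skip
r=66=1000010 popcount=2 -> skip
r=67=1000011 popcount=3 -> KEEP
Kept rows: 19 21 22 25 26 28 35 37 38 41 42 44 49 50 52 56 67

Answer: 19 21 22 25 26 28 35 37 38 41 42 44 49 50 52 56 67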